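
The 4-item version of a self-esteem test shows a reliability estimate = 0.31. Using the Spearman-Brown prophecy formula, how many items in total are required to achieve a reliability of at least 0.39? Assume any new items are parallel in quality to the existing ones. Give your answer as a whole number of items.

n = 0.39(1 − 0.31) / [0.31(1 − 0.39)]
  = 0.2691 / 0.1891 = 1.4231
1.4231 × 4 = 5.69 → 6 items

6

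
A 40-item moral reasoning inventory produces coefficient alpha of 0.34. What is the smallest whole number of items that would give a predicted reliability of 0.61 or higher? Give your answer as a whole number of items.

122

n = 0.61 × (1 − 0.34) / [ 0.34 × (1 − 0.61) ]
  = 0.4026 / 0.1326 = 3.0362
Items needed = n × 40 = 3.0362 × 40 ≈ 121.45 → round up to 122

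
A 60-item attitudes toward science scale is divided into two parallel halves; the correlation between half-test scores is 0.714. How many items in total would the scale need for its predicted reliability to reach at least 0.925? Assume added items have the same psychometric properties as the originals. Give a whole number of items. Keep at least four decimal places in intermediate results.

r_full = 2(0.714)/(1 + 0.714) = 0.8331
Solve Spearman-Brown for n: n = 0.925(1 − 0.8331) / [0.8331(1 − 0.925)] = 2.4708
Items = 2.4708 × 60 ≈ 148.25 → 149

149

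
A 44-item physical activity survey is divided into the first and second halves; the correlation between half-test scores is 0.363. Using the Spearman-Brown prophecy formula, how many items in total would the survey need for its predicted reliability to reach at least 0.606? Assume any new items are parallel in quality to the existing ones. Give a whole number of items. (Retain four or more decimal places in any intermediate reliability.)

Corrected full-test reliability: r_full = 2 × 0.363 / (1 + 0.363) ≈ 0.5326
n = r_tgt(1 − r_full) / [r_full(1 − r_tgt)] = 0.606 × 0.4674 / (0.5326 × 0.394) ≈ 1.3498
Items = 1.3498 × 44 ≈ 59.39 → 60

60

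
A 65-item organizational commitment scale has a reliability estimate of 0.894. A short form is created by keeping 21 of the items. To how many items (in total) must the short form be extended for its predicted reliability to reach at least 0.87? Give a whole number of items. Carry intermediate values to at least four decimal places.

52

First, r for the 21-item form: n = 21/65 = 0.3231, so r_21 = 0.3231·0.894/(1 + (0.3231 − 1)·0.894) = 0.7315
Then solve for n' with r_old = 0.7315, r_target = 0.87: n' = 0.87(1 − 0.7315)/[0.7315(1 − 0.87)] = 2.4564
Items = 2.4564 × 21 ≈ 51.58 → 52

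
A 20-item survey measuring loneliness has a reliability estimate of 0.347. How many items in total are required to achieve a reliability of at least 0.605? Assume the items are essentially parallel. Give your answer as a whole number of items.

n = 0.605 × (1 − 0.347) / [ 0.347 × (1 − 0.605) ]
  = 0.395065 / 0.137065 = 2.8823
2.8823 × 20 = 57.65 → 58 items

58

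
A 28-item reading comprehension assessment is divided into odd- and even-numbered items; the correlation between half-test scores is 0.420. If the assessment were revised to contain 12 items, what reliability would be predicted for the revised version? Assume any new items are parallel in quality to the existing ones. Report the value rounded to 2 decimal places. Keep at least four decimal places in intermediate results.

Full-test reliability from the split-half r: r_full = 2(0.420)/(1 + 0.420) = 0.5915
Then adjust to 12 items: n = 12/28 = 0.4286
r_new = n·r_full / (1 + (n − 1)·r_full) = 0.2535 / 0.6620 ≈ 0.3829

0.38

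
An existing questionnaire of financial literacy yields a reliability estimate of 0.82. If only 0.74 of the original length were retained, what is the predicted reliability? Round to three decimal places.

r_new = (0.74 × 0.82) / (1 + (0.74 − 1) × 0.82)
r_new = 0.6068 / 0.7868 ≈ 0.7712

0.771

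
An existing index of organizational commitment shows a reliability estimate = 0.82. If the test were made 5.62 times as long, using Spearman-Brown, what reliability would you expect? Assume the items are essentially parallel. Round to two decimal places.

By Spearman-Brown, r_new = n r / (1 + (n − 1) r).
r_new = 5.62·0.82 / [1 + (5.62 − 1)·0.82]
r_new = 4.6084 / 4.7884 ≈ 0.9624

0.96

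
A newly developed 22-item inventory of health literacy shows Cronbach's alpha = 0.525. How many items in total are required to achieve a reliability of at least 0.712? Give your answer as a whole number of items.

n = 0.712(1 − 0.525) / [0.525(1 − 0.712)]
n = 0.338200 / 0.151200 ≈ 2.2368
So the test needs 2.2368 × 22 ≈ 49.21 items; rounding up, 50.

50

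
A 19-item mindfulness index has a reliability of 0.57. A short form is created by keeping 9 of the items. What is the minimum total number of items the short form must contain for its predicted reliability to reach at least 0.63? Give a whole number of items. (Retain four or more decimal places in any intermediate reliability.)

25

Short-form reliability: n = 9/19 = 0.4737; r_9 = n·r/(1+(n−1)r) ≈ 0.3857
Then solve for n' with r_old = 0.3857, r_target = 0.63: n' = 0.63(1 − 0.3857)/[0.3857(1 − 0.63)] = 2.7119
Items = 2.7119 × 9 ≈ 24.41 → 25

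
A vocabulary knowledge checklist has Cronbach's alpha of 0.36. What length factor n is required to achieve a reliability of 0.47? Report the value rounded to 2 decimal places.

1.58

Rearranging the Spearman-Brown formula for n,
n = r_target (1 − r_old) / [ r_old (1 − r_target) ]
n = 0.47 × (1 − 0.36) / [ 0.36 × (1 − 0.47) ]
n = 0.3008 / 0.1908 ≈ 1.5765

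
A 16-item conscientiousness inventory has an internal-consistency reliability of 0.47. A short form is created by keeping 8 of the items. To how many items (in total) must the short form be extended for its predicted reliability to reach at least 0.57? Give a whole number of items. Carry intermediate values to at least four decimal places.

Short-form reliability: n = 8/16 = 0.5000; r_8 = n·r/(1+(n−1)r) ≈ 0.3072
Then solve for n' with r_old = 0.3072, r_target = 0.57: n' = 0.57(1 − 0.3072)/[0.3072(1 − 0.57)] = 2.9895
Items = 2.9895 × 8 ≈ 23.92 → 24

24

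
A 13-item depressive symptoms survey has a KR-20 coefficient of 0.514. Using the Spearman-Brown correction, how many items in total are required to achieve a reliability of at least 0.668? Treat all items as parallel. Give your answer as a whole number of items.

25

n = [0.668 × 0.486] / [0.514 × 0.332]
n = 0.324648 / 0.170648 ≈ 1.9024
So the test needs 1.9024 × 13 ≈ 24.73 items; rounding up, 25.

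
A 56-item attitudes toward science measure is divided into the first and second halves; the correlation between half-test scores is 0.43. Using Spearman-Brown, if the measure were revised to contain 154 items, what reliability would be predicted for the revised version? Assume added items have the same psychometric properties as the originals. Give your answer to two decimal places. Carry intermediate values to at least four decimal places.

0.81

Full-test reliability from the split-half r: r_full = 2(0.43)/(1 + 0.43) = 0.6014
Length factor from 56 to 154 items: n = 154/56 = 2.7500
r_new = n·r_full / (1 + (n − 1)·r_full) = 1.6539 / 2.0525 ≈ 0.8058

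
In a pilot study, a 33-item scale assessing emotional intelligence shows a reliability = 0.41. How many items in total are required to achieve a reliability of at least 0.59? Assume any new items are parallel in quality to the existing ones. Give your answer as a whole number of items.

69

n = [0.59 × 0.59] / [0.41 × 0.41]
n = 0.3481 / 0.1681 ≈ 2.0708
2.0708 × 33 = 68.34 → 69 items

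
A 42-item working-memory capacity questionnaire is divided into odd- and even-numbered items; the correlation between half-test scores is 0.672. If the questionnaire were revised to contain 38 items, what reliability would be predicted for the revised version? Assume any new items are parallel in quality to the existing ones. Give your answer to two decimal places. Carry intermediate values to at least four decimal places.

0.79

Full-test reliability from the split-half r: r_full = 2(0.672)/(1 + 0.672) = 0.8038
Length factor from 42 to 38 items: n = 38/42 = 0.9048
r_new = n·r_full / (1 + (n − 1)·r_full) = 0.7273 / 0.9235 ≈ 0.7875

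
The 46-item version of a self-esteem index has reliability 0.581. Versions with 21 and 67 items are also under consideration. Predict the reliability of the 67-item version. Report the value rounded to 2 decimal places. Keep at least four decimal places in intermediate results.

0.67

Only the ratio of lengths matters: n = 67/46 = 1.4565
r_{67} = n·r / (1 + (n − 1)·r) = 0.8462 / 1.2652 ≈ 0.6688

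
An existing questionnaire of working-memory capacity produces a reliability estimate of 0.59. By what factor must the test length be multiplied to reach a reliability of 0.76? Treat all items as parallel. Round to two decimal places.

Rearranging the Spearman-Brown formula for n,
n = r_target (1 − r_old) / [ r_old (1 − r_target) ]
n = 0.76 × (1 − 0.59) / [ 0.59 × (1 − 0.76) ]
  = 0.3116 / 0.1416 = 2.2006

2.20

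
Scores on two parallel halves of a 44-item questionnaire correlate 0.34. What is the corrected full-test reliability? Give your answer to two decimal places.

Apply the Spearman-Brown correction with n = 2:
r_full = 2r_hh / (1 + r_hh) = 2 × 0.34 / (1 + 0.34)
r_full = 0.6800 / 1.3400 ≈ 0.5075

0.51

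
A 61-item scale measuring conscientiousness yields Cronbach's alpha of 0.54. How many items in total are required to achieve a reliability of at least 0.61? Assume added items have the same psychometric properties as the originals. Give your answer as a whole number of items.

n = [0.61 × 0.46] / [0.54 × 0.39]
n = 0.2806 / 0.2106 ≈ 1.3324
Items needed = n × 61 = 1.3324 × 61 ≈ 81.28 → round up to 82

82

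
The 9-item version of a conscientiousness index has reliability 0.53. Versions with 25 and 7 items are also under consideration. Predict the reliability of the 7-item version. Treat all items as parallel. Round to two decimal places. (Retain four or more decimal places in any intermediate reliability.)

0.47

The 25-item form is not needed; work directly from the 9-item form with n = 7/9 = 0.7778.
r_{7} = n·r / (1 + (n − 1)·r) = 0.4122 / 0.8822 ≈ 0.4672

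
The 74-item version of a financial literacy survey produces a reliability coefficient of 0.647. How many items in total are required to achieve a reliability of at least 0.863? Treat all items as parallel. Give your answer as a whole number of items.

Invert Spearman-Brown to solve for n:
n = r_target (1 − r_old) / [ r_old (1 − r_target) ]
n = 0.863(1 − 0.647) / [0.647(1 − 0.863)]
  = 0.304639 / 0.088639 = 3.4369
3.4369 × 74 = 254.33 → 255 items

255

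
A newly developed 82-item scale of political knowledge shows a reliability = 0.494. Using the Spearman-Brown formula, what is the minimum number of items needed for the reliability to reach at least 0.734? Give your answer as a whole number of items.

232

Invert Spearman-Brown to solve for n:
n = r_target (1 − r_old) / [ r_old (1 − r_target) ]
n = 0.734(1 − 0.494) / [0.494(1 − 0.734)]
n = 0.371404 / 0.131404 ≈ 2.8264
So the test needs 2.8264 × 82 ≈ 231.76 items; rounding up, 232.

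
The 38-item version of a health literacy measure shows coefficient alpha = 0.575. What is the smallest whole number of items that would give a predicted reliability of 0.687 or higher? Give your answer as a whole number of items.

62

n = [0.687 × 0.425] / [0.575 × 0.313]
  = 0.291975 / 0.179975 = 1.6223
Items needed = n × 38 = 1.6223 × 38 ≈ 61.65 → round up to 62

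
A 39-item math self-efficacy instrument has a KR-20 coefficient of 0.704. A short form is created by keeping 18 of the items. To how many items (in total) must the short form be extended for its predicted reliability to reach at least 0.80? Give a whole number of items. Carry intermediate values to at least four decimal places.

First, r for the 18-item form: n = 18/39 = 0.4615, so r_18 = 0.4615·0.704/(1 + (0.4615 − 1)·0.704) = 0.5233
Length factor from the short form to reach 0.80: n' = 0.80(1 − 0.5233) / [0.5233(1 − 0.80)] ≈ 3.6438
Items = 3.6438 × 18 ≈ 65.59 → 66

66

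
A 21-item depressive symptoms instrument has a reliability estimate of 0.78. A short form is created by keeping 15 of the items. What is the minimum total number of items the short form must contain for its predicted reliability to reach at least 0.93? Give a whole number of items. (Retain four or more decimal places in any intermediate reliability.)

79

First, r for the 15-item form: n = 15/21 = 0.7143, so r_15 = 0.7143·0.78/(1 + (0.7143 − 1)·0.78) = 0.7169
Then solve for n' with r_old = 0.7169, r_target = 0.93: n' = 0.93(1 − 0.7169)/[0.7169(1 − 0.93)] = 5.2465
Total items = 5.2465 × 15 = 78.70, rounded up to 79.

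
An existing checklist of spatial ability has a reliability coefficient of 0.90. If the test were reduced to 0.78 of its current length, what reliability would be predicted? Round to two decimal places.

r_new = 0.78·0.90 / [1 + (0.78 − 1)·0.90]
     = 0.7020 / 0.8020 = 0.8753

0.88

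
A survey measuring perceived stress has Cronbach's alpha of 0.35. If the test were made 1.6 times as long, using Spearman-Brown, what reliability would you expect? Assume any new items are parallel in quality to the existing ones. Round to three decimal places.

0.463

r_new = 1.6·0.35 / [1 + (1.6 − 1)·0.35]
r_new = 0.5600 / 1.2100 ≈ 0.4628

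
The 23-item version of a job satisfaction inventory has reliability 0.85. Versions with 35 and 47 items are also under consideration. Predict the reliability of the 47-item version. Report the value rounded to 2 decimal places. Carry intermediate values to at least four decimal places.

0.92

Only the ratio of lengths matters: n = 47/23 = 2.0435
r_{47} = n·r / (1 + (n − 1)·r) = 1.7370 / 1.8870 ≈ 0.9205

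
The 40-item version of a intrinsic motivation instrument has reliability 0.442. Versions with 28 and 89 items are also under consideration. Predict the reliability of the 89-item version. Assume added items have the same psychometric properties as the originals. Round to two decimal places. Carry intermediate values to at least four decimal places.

0.64

Only the ratio of lengths matters: n = 89/40 = 2.2250
r_{89} = n·r / (1 + (n − 1)·r) = 0.9835 / 1.5415 ≈ 0.6380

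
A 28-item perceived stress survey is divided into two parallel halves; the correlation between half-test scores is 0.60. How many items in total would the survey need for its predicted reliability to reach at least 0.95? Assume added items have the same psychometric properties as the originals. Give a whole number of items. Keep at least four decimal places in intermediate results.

Corrected full-test reliability: r_full = 2 × 0.60 / (1 + 0.60) ≈ 0.7500
n = r_tgt(1 − r_full) / [r_full(1 − r_tgt)] = 0.95 × 0.2500 / (0.7500 × 0.05) ≈ 6.3333
Items = 6.3333 × 28 ≈ 177.33 → 178

178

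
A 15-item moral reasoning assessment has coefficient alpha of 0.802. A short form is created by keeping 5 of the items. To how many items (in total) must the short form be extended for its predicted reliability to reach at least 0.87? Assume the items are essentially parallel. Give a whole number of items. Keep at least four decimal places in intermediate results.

First, r for the 5-item form: n = 5/15 = 0.3333, so r_5 = 0.3333·0.802/(1 + (0.3333 − 1)·0.802) = 0.5745
Length factor from the short form to reach 0.87: n' = 0.87(1 − 0.5745) / [0.5745(1 − 0.87)] ≈ 4.9566
Items = 4.9566 × 5 ≈ 24.78 → 25

25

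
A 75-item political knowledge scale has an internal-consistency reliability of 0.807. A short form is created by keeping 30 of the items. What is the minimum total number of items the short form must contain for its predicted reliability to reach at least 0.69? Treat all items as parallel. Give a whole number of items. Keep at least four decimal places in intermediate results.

40

First, r for the 30-item form: n = 30/75 = 0.4000, so r_30 = 0.4000·0.807/(1 + (0.4000 − 1)·0.807) = 0.6258
Then solve for n' with r_old = 0.6258, r_target = 0.69: n' = 0.69(1 − 0.6258)/[0.6258(1 − 0.69)] = 1.3309
Total items = 1.3309 × 30 = 39.93, rounded up to 40.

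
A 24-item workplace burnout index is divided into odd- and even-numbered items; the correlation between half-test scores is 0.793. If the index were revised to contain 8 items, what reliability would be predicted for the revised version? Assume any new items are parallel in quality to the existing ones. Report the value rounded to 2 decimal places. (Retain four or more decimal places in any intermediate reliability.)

0.72

Spearman-Brown correction (n = 2): r_full = 2·0.793/(1 + 0.793) = 0.8846
Length factor from 24 to 8 items: n = 8/24 = 0.3333
r_new = n·r_full / (1 + (n − 1)·r_full) = 0.2948 / 0.4102 ≈ 0.7187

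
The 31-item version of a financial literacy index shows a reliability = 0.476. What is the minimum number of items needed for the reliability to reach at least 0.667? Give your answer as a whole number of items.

69

Invert Spearman-Brown to solve for n:
n = r*(1 − r) / [ r (1 − r*) ]
n = 0.667 × (1 − 0.476) / [ 0.476 × (1 − 0.667) ]
n = 0.349508 / 0.158508 ≈ 2.2050
Items needed = n × 31 = 2.2050 × 31 ≈ 68.36 → round up to 69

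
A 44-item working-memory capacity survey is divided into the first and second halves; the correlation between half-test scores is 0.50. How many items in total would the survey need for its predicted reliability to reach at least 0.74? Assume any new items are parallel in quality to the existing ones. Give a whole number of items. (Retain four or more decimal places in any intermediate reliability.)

r_full = 2(0.50)/(1 + 0.50) = 0.6667
n = r_tgt(1 − r_full) / [r_full(1 − r_tgt)] = 0.74 × 0.3333 / (0.6667 × 0.26) ≈ 1.4229
Required items = 1.4229 × 44 = 62.61, so 63 items.

63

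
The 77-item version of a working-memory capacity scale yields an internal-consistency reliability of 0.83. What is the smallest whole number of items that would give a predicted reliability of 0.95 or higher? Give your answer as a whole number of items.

300

n = [0.95 × 0.17] / [0.83 × 0.05]
  = 0.1615 / 0.0415 = 3.8916
So the test needs 3.8916 × 77 ≈ 299.65 items; rounding up, 300.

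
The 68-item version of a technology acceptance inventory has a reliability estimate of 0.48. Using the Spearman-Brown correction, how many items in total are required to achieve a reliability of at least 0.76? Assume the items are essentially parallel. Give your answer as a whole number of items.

234

Rearranging the Spearman-Brown formula for n,
n = r*(1 − r) / [ r (1 − r*) ]
n = [0.76 × 0.52] / [0.48 × 0.24]
  = 0.3952 / 0.1152 = 3.4306
3.4306 × 68 = 233.28 → 234 items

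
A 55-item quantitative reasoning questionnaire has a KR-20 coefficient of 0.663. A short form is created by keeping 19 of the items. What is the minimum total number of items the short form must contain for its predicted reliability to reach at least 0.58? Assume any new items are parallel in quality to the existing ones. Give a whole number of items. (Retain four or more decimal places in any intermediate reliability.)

39

Short-form reliability: n = 19/55 = 0.3455; r_19 = n·r/(1+(n−1)r) ≈ 0.4047
Then solve for n' with r_old = 0.4047, r_target = 0.58: n' = 0.58(1 − 0.4047)/[0.4047(1 − 0.58)] = 2.0313
Total items = 2.0313 × 19 = 38.59, rounded up to 39.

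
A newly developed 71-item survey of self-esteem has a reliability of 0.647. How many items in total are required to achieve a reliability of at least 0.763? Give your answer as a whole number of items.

125

Invert Spearman-Brown to solve for n:
n = r*(1 − r) / [ r (1 − r*) ]
n = 0.763(1 − 0.647) / [0.647(1 − 0.763)]
  = 0.269339 / 0.153339 = 1.7565
Items needed = n × 71 = 1.7565 × 71 ≈ 124.71 → round up to 125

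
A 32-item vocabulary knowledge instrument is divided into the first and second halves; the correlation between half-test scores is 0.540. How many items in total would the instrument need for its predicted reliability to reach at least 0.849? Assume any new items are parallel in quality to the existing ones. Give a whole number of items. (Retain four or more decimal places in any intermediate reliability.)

Corrected full-test reliability: r_full = 2 × 0.540 / (1 + 0.540) ≈ 0.7013
Solve Spearman-Brown for n: n = 0.849(1 − 0.7013) / [0.7013(1 − 0.849)] = 2.3948
Required items = 2.3948 × 32 = 76.63, so 77 items.

77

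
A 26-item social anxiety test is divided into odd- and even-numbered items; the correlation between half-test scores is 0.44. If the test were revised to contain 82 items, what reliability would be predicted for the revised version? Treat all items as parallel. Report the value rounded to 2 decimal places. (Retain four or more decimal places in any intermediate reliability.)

0.83

Full-test reliability from the split-half r: r_full = 2(0.44)/(1 + 0.44) = 0.6111
Then adjust to 82 items: n = 82/26 = 3.1538
r_new = n·r_full / (1 + (n − 1)·r_full) = 1.9273 / 2.3162 ≈ 0.8321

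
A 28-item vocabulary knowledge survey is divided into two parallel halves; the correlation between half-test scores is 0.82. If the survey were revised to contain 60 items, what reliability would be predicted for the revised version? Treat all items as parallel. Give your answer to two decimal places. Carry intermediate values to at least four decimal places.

0.95

First correct the split-half correlation to full-test reliability: r_full = 2 × 0.82 / (1 + 0.82) ≈ 0.9011
Then adjust to 60 items: n = 60/28 = 2.1429
r_new = n·r_full / (1 + (n − 1)·r_full) = 1.9310 / 2.0299 ≈ 0.9513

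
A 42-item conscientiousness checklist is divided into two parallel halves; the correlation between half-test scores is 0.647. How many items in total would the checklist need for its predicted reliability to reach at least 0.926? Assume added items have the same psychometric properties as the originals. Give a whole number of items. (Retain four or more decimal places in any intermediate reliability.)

144

Corrected full-test reliability: r_full = 2 × 0.647 / (1 + 0.647) ≈ 0.7857
Solve Spearman-Brown for n: n = 0.926(1 − 0.7857) / [0.7857(1 − 0.926)] = 3.4131
Items = 3.4131 × 42 ≈ 143.35 → 144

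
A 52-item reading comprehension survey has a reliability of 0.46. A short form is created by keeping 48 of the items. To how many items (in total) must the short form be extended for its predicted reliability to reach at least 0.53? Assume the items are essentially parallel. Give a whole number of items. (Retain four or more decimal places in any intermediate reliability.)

First, r for the 48-item form: n = 48/52 = 0.9231, so r_48 = 0.9231·0.46/(1 + (0.9231 − 1)·0.46) = 0.4402
Length factor from the short form to reach 0.53: n' = 0.53(1 − 0.4402) / [0.4402(1 − 0.53)] ≈ 1.4340
Items = 1.4340 × 48 ≈ 68.83 → 69

69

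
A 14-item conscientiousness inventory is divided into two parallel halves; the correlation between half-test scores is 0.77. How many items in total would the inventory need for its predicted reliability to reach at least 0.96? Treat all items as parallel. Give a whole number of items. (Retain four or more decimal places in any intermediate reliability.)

51

r_full = 2(0.77)/(1 + 0.77) = 0.8701
Solve Spearman-Brown for n: n = 0.96(1 − 0.8701) / [0.8701(1 − 0.96)] = 3.5830
Required items = 3.5830 × 14 = 50.16, so 51 items.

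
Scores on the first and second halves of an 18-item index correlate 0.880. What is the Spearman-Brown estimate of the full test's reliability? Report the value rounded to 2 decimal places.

0.94

r_full = 2r_hh / (1 + r_hh) = 2 × 0.880 / (1 + 0.880)
r_full = 1.7600 / 1.8800 ≈ 0.9362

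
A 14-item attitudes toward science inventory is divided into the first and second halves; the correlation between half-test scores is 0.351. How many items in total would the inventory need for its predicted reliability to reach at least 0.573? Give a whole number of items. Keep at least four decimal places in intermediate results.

Corrected full-test reliability: r_full = 2 × 0.351 / (1 + 0.351) ≈ 0.5196
Solve Spearman-Brown for n: n = 0.573(1 − 0.5196) / [0.5196(1 − 0.573)] = 1.2407
Items = 1.2407 × 14 ≈ 17.37 → 18

18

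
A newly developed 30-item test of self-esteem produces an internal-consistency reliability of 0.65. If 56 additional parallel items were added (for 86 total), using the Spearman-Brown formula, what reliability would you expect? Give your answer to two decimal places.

Length ratio n = 86/30 = 2.8667
r_new = 2.8667·0.65 / [1 + (2.8667 − 1)·0.65]
     = 1.8634 / 2.2134 = 0.8419

0.84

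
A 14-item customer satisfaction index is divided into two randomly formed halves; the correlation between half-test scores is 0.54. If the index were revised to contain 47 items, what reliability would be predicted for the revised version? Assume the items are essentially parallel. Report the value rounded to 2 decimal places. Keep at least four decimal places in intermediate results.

0.89

First correct the split-half correlation to full-test reliability: r_full = 2 × 0.54 / (1 + 0.54) ≈ 0.7013
Then adjust to 47 items: n = 47/14 = 3.3571
r_new = n·r_full / (1 + (n − 1)·r_full) = 2.3543 / 2.6530 ≈ 0.8874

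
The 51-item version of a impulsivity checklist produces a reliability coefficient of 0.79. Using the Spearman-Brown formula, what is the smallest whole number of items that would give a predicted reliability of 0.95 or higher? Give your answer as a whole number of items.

n = [0.95 × 0.21] / [0.79 × 0.05]
n = 0.1995 / 0.0395 ≈ 5.0506
5.0506 × 51 = 257.58 → 258 items

258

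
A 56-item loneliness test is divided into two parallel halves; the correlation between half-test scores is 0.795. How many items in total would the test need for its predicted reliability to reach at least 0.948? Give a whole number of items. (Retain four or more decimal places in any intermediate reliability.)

Corrected full-test reliability: r_full = 2 × 0.795 / (1 + 0.795) ≈ 0.8858
Solve Spearman-Brown for n: n = 0.948(1 − 0.8858) / [0.8858(1 − 0.948)] = 2.3504
Items = 2.3504 × 56 ≈ 131.62 → 132

132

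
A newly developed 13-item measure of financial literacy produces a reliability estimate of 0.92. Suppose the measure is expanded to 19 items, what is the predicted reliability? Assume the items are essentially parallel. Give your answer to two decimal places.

0.94

Length ratio n = 19/13 = 1.4615
r_new = 1.4615·0.92 / [1 + (1.4615 − 1)·0.92]
r_new = 1.3446 / 1.4246 ≈ 0.9438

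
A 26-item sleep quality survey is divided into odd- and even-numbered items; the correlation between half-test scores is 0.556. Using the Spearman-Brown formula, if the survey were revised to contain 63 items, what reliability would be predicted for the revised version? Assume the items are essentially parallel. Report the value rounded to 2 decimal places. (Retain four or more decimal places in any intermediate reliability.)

Spearman-Brown correction (n = 2): r_full = 2·0.556/(1 + 0.556) = 0.7147
Length factor from 26 to 63 items: n = 63/26 = 2.4231
r_new = n·r_full / (1 + (n − 1)·r_full) = 1.7318 / 2.0171 ≈ 0.8586

0.86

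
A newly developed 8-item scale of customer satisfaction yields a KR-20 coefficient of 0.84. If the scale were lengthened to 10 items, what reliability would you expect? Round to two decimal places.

0.87

n = 10/8 = 1.25
Spearman-Brown: r_new = n·r / (1 + (n − 1)·r)
r_new = 1.25·0.84 / [1 + (1.25 − 1)·0.84]
     = 1.0500 / 1.2100 = 0.8678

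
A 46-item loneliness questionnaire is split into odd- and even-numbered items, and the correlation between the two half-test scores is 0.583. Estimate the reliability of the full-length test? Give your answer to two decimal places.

The full test is twice the length of either half (n = 2).
r_full = 2r_hh / (1 + r_hh) = 2 × 0.583 / (1 + 0.583)
r_full = 1.1660 / 1.5830 ≈ 0.7366

0.74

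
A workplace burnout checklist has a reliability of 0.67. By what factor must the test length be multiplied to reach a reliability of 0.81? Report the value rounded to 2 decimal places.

2.10

n = 0.81 × (1 − 0.67) / [ 0.67 × (1 − 0.81) ]
n = 0.2673 / 0.1273 ≈ 2.0998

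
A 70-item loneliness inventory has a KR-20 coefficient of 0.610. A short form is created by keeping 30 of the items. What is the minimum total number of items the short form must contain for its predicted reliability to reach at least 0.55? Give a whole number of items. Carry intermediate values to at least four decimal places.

First, r for the 30-item form: n = 30/70 = 0.4286, so r_30 = 0.4286·0.610/(1 + (0.4286 − 1)·0.610) = 0.4013
Length factor from the short form to reach 0.55: n' = 0.55(1 − 0.4013) / [0.4013(1 − 0.55)] ≈ 1.8234
Total items = 1.8234 × 30 = 54.70, rounded up to 55.

55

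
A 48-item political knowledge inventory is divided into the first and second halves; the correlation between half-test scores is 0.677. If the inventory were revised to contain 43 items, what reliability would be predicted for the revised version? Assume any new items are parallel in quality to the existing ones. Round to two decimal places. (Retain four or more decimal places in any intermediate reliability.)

0.79

Full-test reliability from the split-half r: r_full = 2(0.677)/(1 + 0.677) = 0.8074
Then adjust to 43 items: n = 43/48 = 0.8958
r_new = n·r_full / (1 + (n − 1)·r_full) = 0.7233 / 0.9159 ≈ 0.7897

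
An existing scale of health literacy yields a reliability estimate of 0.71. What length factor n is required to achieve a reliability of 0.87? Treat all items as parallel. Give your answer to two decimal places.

2.73

Spearman-Brown solved for the length factor n:
n = r_target (1 − r_old) / [ r_old (1 − r_target) ]
n = [0.87 × 0.29] / [0.71 × 0.13]
  = 0.2523 / 0.0923 = 2.7335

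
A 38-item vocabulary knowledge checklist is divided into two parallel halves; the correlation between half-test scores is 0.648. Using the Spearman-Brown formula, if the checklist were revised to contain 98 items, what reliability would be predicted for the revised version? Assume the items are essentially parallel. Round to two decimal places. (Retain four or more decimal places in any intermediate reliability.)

0.90

First correct the split-half correlation to full-test reliability: r_full = 2 × 0.648 / (1 + 0.648) ≈ 0.7864
Length factor from 38 to 98 items: n = 98/38 = 2.5789
r_new = n·r_full / (1 + (n − 1)·r_full) = 2.0280 / 2.2416 ≈ 0.9047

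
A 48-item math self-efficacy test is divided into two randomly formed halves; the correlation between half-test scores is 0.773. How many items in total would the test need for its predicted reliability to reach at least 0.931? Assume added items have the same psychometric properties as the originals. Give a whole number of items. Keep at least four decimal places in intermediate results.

96

Corrected full-test reliability: r_full = 2 × 0.773 / (1 + 0.773) ≈ 0.8720
n = r_tgt(1 − r_full) / [r_full(1 − r_tgt)] = 0.931 × 0.1280 / (0.8720 × 0.069) ≈ 1.9806
Required items = 1.9806 × 48 = 95.07, so 96 items.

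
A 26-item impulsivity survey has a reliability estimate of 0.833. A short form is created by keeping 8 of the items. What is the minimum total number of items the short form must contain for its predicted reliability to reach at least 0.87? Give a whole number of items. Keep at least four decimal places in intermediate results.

First, r for the 8-item form: n = 8/26 = 0.3077, so r_8 = 0.3077·0.833/(1 + (0.3077 − 1)·0.833) = 0.6055
Length factor from the short form to reach 0.87: n' = 0.87(1 − 0.6055) / [0.6055(1 − 0.87)] ≈ 4.3602
Total items = 4.3602 × 8 = 34.88, rounded up to 35.

35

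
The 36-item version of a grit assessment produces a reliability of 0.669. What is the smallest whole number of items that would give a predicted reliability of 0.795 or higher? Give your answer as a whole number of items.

n = [0.795 × 0.331] / [0.669 × 0.205]
n = 0.263145 / 0.137145 ≈ 1.9187
Items needed = n × 36 = 1.9187 × 36 ≈ 69.07 → round up to 70

70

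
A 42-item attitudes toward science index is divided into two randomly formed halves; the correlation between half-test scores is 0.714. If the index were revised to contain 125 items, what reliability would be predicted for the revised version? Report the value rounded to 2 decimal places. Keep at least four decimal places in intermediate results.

First correct the split-half correlation to full-test reliability: r_full = 2 × 0.714 / (1 + 0.714) ≈ 0.8331
Then adjust to 125 items: n = 125/42 = 2.9762
r_new = n·r_full / (1 + (n − 1)·r_full) = 2.4795 / 2.6464 ≈ 0.9369

0.94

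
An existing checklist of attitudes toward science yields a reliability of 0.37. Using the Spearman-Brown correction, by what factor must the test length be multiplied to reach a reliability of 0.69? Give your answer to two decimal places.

3.79

Rearranging the Spearman-Brown formula for n,
n = r*(1 − r) / [ r (1 − r*) ]
n = [0.69 × 0.63] / [0.37 × 0.31]
n = 0.4347 / 0.1147 ≈ 3.7899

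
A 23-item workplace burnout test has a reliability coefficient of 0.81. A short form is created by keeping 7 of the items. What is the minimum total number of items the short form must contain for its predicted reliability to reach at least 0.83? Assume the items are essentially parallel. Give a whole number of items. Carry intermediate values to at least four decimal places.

27

First, r for the 7-item form: n = 7/23 = 0.3043, so r_7 = 0.3043·0.81/(1 + (0.3043 − 1)·0.81) = 0.5647
Then solve for n' with r_old = 0.5647, r_target = 0.83: n' = 0.83(1 − 0.5647)/[0.5647(1 − 0.83)] = 3.7636
Total items = 3.7636 × 7 = 26.35, rounded up to 27.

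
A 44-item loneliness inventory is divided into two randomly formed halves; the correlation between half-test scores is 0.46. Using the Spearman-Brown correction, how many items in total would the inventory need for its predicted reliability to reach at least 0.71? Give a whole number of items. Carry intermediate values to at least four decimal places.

64

Corrected full-test reliability: r_full = 2 × 0.46 / (1 + 0.46) ≈ 0.6301
n = r_tgt(1 − r_full) / [r_full(1 − r_tgt)] = 0.71 × 0.3699 / (0.6301 × 0.29) ≈ 1.4373
Items = 1.4373 × 44 ≈ 63.24 → 64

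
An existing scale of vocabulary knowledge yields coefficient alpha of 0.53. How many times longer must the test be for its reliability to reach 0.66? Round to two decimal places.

n = 0.66(1 − 0.53) / [0.53(1 − 0.66)]
n = 0.3102 / 0.1802 ≈ 1.7214

1.72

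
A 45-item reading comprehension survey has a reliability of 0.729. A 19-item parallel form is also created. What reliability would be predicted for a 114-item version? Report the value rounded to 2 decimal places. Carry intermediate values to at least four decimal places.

0.87

The 19-item form is not needed; work directly from the 45-item form with n = 114/45 = 2.5333.
r_{114} = n·r / (1 + (n − 1)·r) = 1.8468 / 2.1178 ≈ 0.8720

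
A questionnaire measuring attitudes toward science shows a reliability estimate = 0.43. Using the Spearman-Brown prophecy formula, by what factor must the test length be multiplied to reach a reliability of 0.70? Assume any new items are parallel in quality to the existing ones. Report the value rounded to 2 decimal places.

Rearranging the Spearman-Brown formula for n,
n = r*(1 − r) / [ r (1 − r*) ]
n = 0.70(1 − 0.43) / [0.43(1 − 0.70)]
  = 0.3990 / 0.1290 = 3.0930

3.09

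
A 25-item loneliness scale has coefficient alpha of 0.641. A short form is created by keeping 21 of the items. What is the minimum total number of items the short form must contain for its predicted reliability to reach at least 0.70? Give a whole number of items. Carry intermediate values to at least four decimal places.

First, r for the 21-item form: n = 21/25 = 0.8400, so r_21 = 0.8400·0.641/(1 + (0.8400 − 1)·0.641) = 0.6000
Length factor from the short form to reach 0.70: n' = 0.70(1 − 0.6000) / [0.6000(1 − 0.70)] ≈ 1.5556
Items = 1.5556 × 21 ≈ 32.67 → 33

33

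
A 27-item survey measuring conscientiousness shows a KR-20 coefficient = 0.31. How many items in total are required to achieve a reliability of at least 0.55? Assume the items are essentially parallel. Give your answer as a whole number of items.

n = 0.55 × (1 − 0.31) / [ 0.31 × (1 − 0.55) ]
  = 0.3795 / 0.1395 = 2.7204
2.7204 × 27 = 73.45 → 74 items

74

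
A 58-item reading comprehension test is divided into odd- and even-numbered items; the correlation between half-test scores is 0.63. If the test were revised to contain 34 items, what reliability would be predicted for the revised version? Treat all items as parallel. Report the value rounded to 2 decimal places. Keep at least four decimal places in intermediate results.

0.67

Full-test reliability from the split-half r: r_full = 2(0.63)/(1 + 0.63) = 0.7730
Then adjust to 34 items: n = 34/58 = 0.5862
r_new = n·r_full / (1 + (n − 1)·r_full) = 0.4531 / 0.6801 ≈ 0.6662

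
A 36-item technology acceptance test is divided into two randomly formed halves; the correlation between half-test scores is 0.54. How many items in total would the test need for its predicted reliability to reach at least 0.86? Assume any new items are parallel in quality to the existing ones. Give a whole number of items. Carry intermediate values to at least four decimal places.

95

Corrected full-test reliability: r_full = 2 × 0.54 / (1 + 0.54) ≈ 0.7013
Solve Spearman-Brown for n: n = 0.86(1 − 0.7013) / [0.7013(1 − 0.86)] = 2.6164
Required items = 2.6164 × 36 = 94.19, so 95 items.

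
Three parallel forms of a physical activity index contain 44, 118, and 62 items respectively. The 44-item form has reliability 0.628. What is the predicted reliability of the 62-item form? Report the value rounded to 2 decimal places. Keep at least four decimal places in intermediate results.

0.70

The 118-item form is not needed; work directly from the 44-item form with n = 62/44 = 1.4091.
r_{62} = n·r / (1 + (n − 1)·r) = 0.8849 / 1.2569 ≈ 0.7040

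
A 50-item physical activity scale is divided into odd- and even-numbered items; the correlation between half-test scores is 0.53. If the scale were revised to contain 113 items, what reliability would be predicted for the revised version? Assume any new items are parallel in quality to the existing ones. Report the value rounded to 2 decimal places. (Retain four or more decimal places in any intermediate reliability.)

Full-test reliability from the split-half r: r_full = 2(0.53)/(1 + 0.53) = 0.6928
Length factor from 50 to 113 items: n = 113/50 = 2.2600
r_new = n·r_full / (1 + (n − 1)·r_full) = 1.5657 / 1.8729 ≈ 0.8360

0.84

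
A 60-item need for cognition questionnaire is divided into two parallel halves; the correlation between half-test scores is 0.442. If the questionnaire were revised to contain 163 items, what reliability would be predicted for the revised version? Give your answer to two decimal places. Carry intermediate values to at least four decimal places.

First correct the split-half correlation to full-test reliability: r_full = 2 × 0.442 / (1 + 0.442) ≈ 0.6130
Length factor from 60 to 163 items: n = 163/60 = 2.7167
r_new = n·r_full / (1 + (n − 1)·r_full) = 1.6653 / 2.0523 ≈ 0.8114

0.81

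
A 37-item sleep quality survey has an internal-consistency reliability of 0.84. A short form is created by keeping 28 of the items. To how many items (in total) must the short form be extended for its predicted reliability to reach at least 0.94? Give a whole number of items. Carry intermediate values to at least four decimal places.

Short-form reliability: n = 28/37 = 0.7568; r_28 = n·r/(1+(n−1)r) ≈ 0.7989
Then solve for n' with r_old = 0.7989, r_target = 0.94: n' = 0.94(1 − 0.7989)/[0.7989(1 − 0.94)] = 3.9436
Items = 3.9436 × 28 ≈ 110.42 → 111

111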